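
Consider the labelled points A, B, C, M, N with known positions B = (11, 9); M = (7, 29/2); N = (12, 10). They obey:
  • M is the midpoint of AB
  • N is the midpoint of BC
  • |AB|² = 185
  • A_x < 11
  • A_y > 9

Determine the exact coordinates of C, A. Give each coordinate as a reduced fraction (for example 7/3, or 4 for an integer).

C = (13, 11)
A = (3, 20)

1. A_x = 3  [A = 2·M−B = 2·(7, 29/2)−(11, 9)]
2. A_y = 20  [A = 2·M−B = 2·(7, 29/2)−(11, 9)]
   so A = (3, 20)
3. C_x = 13  [C = 2·N−B = 2·(12, 10)−(11, 9)]
4. C_y = 11  [C = 2·N−B = 2·(12, 10)−(11, 9)]
   so C = (13, 11)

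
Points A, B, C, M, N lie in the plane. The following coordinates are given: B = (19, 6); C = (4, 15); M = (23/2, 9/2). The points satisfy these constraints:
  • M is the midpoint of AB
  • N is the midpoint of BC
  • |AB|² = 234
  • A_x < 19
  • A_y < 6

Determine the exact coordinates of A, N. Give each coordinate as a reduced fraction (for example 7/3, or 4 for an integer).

A = (4, 3)
N = (23/2, 21/2)

1. A_x = 4  [A = 2·M−B = 2·(23/2, 9/2)−(19, 6)]
2. A_y = 3  [A = 2·M−B = 2·(23/2, 9/2)−(19, 6)]
   so A = (4, 3)
3. N_x = 23/2  [2·N = B+C = (19, 6)+(4, 15)]
4. N_y = 21/2  [2·N = B+C = (19, 6)+(4, 15)]
   so N = (23/2, 21/2)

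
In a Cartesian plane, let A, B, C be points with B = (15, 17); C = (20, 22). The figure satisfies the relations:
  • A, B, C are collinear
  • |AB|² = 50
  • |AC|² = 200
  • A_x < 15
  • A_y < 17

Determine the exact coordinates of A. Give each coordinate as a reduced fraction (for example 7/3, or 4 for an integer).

1. A_x = 10  [[A, B, C are collinear ⇒ -5x+5y-10=0] ∩ [|A−(15, 17)|²=50]]
2. A_y = 12  [[A, B, C are collinear ⇒ -5x+5y-10=0] ∩ [|A−(15, 17)|²=50]]
   so A = (10, 12)

A = (10, 12)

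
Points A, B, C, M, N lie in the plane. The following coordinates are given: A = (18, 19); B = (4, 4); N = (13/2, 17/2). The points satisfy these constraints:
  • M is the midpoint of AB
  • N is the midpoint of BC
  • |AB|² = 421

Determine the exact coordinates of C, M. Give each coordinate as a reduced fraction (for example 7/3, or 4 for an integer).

1. M_x = 11  [2·M = A+B = (18, 19)+(4, 4)]
2. M_y = 23/2  [2·M = A+B = (18, 19)+(4, 4)]
   so M = (11, 23/2)
3. C_x = 9  [C = 2·N−B = 2·(13/2, 17/2)−(4, 4)]
4. C_y = 13  [C = 2·N−B = 2·(13/2, 17/2)−(4, 4)]
   so C = (9, 13)

C = (9, 13)
M = (11, 23/2)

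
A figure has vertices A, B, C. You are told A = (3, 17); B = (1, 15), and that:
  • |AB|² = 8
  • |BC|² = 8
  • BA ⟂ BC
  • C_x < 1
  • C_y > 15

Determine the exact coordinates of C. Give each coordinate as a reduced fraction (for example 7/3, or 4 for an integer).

1. C_x = -1  [[BA ⟂ BC ⇒ 2x+2y-32=0] ∩ [|C−(1, 15)|²=8]]
2. C_y = 17  [[BA ⟂ BC ⇒ 2x+2y-32=0] ∩ [|C−(1, 15)|²=8]]
   so C = (-1, 17)

C = (-1, 17)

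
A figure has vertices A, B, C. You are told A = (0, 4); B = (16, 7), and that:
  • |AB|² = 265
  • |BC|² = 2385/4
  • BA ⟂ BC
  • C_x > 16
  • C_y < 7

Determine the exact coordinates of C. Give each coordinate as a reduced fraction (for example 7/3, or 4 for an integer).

C = (41/2, -17)

1. C_x = 41/2  [[BA ⟂ BC ⇒ -16x-3y+277=0] ∩ [|C−(16, 7)|²=2385/4]]
2. C_y = -17  [[BA ⟂ BC ⇒ -16x-3y+277=0] ∩ [|C−(16, 7)|²=2385/4]]
   so C = (41/2, -17)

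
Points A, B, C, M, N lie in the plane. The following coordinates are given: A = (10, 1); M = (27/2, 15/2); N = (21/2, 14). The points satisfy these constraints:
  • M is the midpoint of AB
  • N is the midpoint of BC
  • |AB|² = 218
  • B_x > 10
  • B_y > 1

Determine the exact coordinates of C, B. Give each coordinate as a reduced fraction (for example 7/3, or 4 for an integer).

1. B_x = 17  [B = 2·M−A = 2·(27/2, 15/2)−(10, 1)]
2. B_y = 14  [B = 2·M−A = 2·(27/2, 15/2)−(10, 1)]
   so B = (17, 14)
3. C_x = 4  [C = 2·N−B = 2·(21/2, 14)−(17, 14)]
4. C_y = 14  [C = 2·N−B = 2·(21/2, 14)−(17, 14)]
   so C = (4, 14)

C = (4, 14)
B = (17, 14)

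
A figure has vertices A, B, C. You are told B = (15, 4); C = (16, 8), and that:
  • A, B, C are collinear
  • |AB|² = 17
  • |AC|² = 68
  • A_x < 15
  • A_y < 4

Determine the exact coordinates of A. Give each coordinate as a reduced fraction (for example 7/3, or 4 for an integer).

A = (14, 0)

1. A_x = 14  [[A, B, C are collinear ⇒ -4x+1y+56=0] ∩ [|A−(15, 4)|²=17]]
2. A_y = 0  [[A, B, C are collinear ⇒ -4x+1y+56=0] ∩ [|A−(15, 4)|²=17]]
   so A = (14, 0)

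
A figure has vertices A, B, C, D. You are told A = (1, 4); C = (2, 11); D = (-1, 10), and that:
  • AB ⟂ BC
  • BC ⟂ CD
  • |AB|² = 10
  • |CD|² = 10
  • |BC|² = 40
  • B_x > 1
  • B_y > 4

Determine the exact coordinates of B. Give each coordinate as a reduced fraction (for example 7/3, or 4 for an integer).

1. B_x = 4  [[BC ⟂ CD ⇒ 3x+1y-17=0] ∩ [|B−(1, 4)|²=10]]
2. B_y = 5  [[BC ⟂ CD ⇒ 3x+1y-17=0] ∩ [|B−(1, 4)|²=10]]
   so B = (4, 5)

B = (4, 5)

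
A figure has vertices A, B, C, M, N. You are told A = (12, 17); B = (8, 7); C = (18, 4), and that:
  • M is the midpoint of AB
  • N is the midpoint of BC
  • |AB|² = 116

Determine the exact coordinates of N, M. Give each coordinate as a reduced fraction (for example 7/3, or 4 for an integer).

N = (13, 11/2)
M = (10, 12)

1. M_x = 10  [2·M = A+B = (12, 17)+(8, 7)]
2. M_y = 12  [2·M = A+B = (12, 17)+(8, 7)]
   so M = (10, 12)
3. N_x = 13  [2·N = B+C = (8, 7)+(18, 4)]
4. N_y = 11/2  [2·N = B+C = (8, 7)+(18, 4)]
   so N = (13, 11/2)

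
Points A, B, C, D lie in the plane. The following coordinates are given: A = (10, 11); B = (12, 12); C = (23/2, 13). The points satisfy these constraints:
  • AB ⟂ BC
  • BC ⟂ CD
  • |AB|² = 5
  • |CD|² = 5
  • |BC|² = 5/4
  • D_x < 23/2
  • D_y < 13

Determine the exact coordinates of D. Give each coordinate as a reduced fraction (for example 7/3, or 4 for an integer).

1. D_x = 19/2  [[BC ⟂ CD ⇒ -1/2x+1y-29/4=0] ∩ [|D−(23/2, 13)|²=5]]
2. D_y = 12  [[BC ⟂ CD ⇒ -1/2x+1y-29/4=0] ∩ [|D−(23/2, 13)|²=5]]
   so D = (19/2, 12)

D = (19/2, 12)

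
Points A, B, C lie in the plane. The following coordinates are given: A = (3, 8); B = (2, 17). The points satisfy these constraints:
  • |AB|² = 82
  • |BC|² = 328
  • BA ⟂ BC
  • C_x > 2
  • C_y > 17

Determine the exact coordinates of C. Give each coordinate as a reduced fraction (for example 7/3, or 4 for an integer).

C = (20, 19)

1. C_x = 20  [[BA ⟂ BC ⇒ 1x-9y+151=0] ∩ [|C−(2, 17)|²=328]]
2. C_y = 19  [[BA ⟂ BC ⇒ 1x-9y+151=0] ∩ [|C−(2, 17)|²=328]]
   so C = (20, 19)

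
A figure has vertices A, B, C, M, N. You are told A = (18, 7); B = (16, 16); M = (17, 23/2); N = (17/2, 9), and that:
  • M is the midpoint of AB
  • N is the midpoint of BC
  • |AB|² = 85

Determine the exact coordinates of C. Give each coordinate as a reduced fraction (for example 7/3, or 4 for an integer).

C = (1, 2)

1. C_x = 1  [C = 2·N−B = 2·(17/2, 9)−(16, 16)]
2. C_y = 2  [C = 2·N−B = 2·(17/2, 9)−(16, 16)]
   so C = (1, 2)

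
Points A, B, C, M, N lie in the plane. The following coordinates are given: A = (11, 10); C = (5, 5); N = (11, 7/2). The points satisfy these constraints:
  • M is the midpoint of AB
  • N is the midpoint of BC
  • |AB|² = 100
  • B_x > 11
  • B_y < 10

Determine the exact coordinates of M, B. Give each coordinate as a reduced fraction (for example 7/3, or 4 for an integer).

1. B_x = 17  [B = 2·N−C = 2·(11, 7/2)−(5, 5)]
2. B_y = 2  [B = 2·N−C = 2·(11, 7/2)−(5, 5)]
   so B = (17, 2)
3. M_x = 14  [2·M = A+B = (11, 10)+(17, 2)]
4. M_y = 6  [2·M = A+B = (11, 10)+(17, 2)]
   so M = (14, 6)

M = (14, 6)
B = (17, 2)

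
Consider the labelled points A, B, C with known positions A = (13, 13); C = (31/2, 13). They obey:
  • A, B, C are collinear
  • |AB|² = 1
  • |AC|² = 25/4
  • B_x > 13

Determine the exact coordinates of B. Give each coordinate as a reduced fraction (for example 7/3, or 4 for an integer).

B = (14, 13)

1. B_x = 14  [[A, B, C are collinear ⇒ -5/2y+65/2=0] ∩ [|B−(13, 13)|²=1]]
2. B_y = 13  [[A, B, C are collinear ⇒ -5/2y+65/2=0] ∩ [|B−(13, 13)|²=1]]
   so B = (14, 13)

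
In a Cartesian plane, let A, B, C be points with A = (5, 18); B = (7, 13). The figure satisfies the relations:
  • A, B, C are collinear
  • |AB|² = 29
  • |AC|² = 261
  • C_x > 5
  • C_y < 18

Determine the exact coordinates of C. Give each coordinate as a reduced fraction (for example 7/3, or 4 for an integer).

C = (11, 3)

1. C_x = 11  [[A, B, C are collinear ⇒ 5x+2y-61=0] ∩ [|C−(5, 18)|²=261]]
2. C_y = 3  [[A, B, C are collinear ⇒ 5x+2y-61=0] ∩ [|C−(5, 18)|²=261]]
   so C = (11, 3)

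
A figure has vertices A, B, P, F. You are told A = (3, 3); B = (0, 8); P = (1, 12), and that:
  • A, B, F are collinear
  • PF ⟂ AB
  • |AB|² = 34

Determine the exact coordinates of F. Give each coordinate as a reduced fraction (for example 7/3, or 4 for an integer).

1. F_x = -3/2  [[A, B, F are collinear ⇒ -5x-3y+24=0] ∩ [PF ⟂ AB ⇒ -3x+5y-57=0]]
2. F_y = 21/2  [[A, B, F are collinear ⇒ -5x-3y+24=0] ∩ [PF ⟂ AB ⇒ -3x+5y-57=0]]
   so F = (-3/2, 21/2)

F = (-3/2, 21/2)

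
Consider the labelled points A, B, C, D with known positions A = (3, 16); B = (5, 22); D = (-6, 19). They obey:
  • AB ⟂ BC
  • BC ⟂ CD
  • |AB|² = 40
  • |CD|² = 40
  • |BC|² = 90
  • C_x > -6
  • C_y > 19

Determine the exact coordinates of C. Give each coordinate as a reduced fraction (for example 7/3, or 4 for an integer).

C = (-4, 25)

1. C_x = -4  [[AB ⟂ BC ⇒ 2x+6y-142=0] ∩ [|C−(-6, 19)|²=40]]
2. C_y = 25  [[AB ⟂ BC ⇒ 2x+6y-142=0] ∩ [|C−(-6, 19)|²=40]]
   so C = (-4, 25)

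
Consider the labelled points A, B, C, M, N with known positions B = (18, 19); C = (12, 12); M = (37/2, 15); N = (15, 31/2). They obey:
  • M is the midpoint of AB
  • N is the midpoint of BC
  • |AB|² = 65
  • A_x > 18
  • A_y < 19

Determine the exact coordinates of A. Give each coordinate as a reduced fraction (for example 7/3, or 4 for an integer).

1. A_x = 19  [A = 2·M−B = 2·(37/2, 15)−(18, 19)]
2. A_y = 11  [A = 2·M−B = 2·(37/2, 15)−(18, 19)]
   so A = (19, 11)

A = (19, 11)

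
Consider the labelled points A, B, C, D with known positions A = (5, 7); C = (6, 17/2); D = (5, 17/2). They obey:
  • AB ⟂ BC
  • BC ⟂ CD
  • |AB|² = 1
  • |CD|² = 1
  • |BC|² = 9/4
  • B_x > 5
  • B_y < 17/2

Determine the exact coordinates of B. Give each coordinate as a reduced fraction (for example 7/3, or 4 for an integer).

1. B_x = 6  [[BC ⟂ CD ⇒ 1x-6=0] ∩ [|B−(5, 7)|²=1]]
2. B_y = 7  [[BC ⟂ CD ⇒ 1x-6=0] ∩ [|B−(5, 7)|²=1]]
   so B = (6, 7)

B = (6, 7)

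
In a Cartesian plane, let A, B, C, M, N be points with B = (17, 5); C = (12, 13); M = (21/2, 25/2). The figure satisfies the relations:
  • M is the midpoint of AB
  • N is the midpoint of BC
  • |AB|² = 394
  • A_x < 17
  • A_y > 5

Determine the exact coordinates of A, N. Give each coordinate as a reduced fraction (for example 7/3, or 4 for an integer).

1. A_x = 4  [A = 2·M−B = 2·(21/2, 25/2)−(17, 5)]
2. A_y = 20  [A = 2·M−B = 2·(21/2, 25/2)−(17, 5)]
   so A = (4, 20)
3. N_x = 29/2  [2·N = B+C = (17, 5)+(12, 13)]
4. N_y = 9  [2·N = B+C = (17, 5)+(12, 13)]
   so N = (29/2, 9)

A = (4, 20)
N = (29/2, 9)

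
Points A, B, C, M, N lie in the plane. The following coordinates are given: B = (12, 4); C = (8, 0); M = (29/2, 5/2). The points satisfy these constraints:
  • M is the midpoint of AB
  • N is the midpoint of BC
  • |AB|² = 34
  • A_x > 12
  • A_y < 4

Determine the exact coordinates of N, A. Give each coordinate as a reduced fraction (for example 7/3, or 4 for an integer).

1. A_x = 17  [A = 2·M−B = 2·(29/2, 5/2)−(12, 4)]
2. A_y = 1  [A = 2·M−B = 2·(29/2, 5/2)−(12, 4)]
   so A = (17, 1)
3. N_x = 10  [2·N = B+C = (12, 4)+(8, 0)]
4. N_y = 2  [2·N = B+C = (12, 4)+(8, 0)]
   so N = (10, 2)

N = (10, 2)
A = (17, 1)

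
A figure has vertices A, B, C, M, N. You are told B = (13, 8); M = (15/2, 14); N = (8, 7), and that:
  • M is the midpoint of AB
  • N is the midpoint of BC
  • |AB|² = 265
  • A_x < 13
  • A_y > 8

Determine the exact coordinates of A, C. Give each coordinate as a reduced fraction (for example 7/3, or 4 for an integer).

A = (2, 20)
C = (3, 6)

1. A_x = 2  [A = 2·M−B = 2·(15/2, 14)−(13, 8)]
2. A_y = 20  [A = 2·M−B = 2·(15/2, 14)−(13, 8)]
   so A = (2, 20)
3. C_x = 3  [C = 2·N−B = 2·(8, 7)−(13, 8)]
4. C_y = 6  [C = 2·N−B = 2·(8, 7)−(13, 8)]
   so C = (3, 6)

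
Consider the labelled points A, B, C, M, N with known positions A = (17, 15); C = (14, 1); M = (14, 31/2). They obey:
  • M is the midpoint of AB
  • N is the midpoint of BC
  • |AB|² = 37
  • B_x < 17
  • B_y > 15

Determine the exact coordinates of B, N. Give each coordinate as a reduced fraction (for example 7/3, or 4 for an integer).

B = (11, 16)
N = (25/2, 17/2)

1. B_x = 11  [B = 2·M−A = 2·(14, 31/2)−(17, 15)]
2. B_y = 16  [B = 2·M−A = 2·(14, 31/2)−(17, 15)]
   so B = (11, 16)
3. N_x = 25/2  [2·N = B+C = (11, 16)+(14, 1)]
4. N_y = 17/2  [2·N = B+C = (11, 16)+(14, 1)]
   so N = (25/2, 17/2)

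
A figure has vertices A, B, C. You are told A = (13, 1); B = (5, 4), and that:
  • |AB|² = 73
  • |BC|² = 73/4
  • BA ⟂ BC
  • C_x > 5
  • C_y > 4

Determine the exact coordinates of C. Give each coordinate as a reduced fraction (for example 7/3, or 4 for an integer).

1. C_x = 13/2  [[BA ⟂ BC ⇒ 8x-3y-28=0] ∩ [|C−(5, 4)|²=73/4]]
2. C_y = 8  [[BA ⟂ BC ⇒ 8x-3y-28=0] ∩ [|C−(5, 4)|²=73/4]]
   so C = (13/2, 8)

C = (13/2, 8)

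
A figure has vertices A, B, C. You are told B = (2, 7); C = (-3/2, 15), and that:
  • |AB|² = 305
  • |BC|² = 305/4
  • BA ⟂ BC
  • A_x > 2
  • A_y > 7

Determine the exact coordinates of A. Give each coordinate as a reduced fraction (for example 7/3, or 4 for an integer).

1. A_x = 18  [[BA ⟂ BC ⇒ -7/2x+8y-49=0] ∩ [|A−(2, 7)|²=305]]
2. A_y = 14  [[BA ⟂ BC ⇒ -7/2x+8y-49=0] ∩ [|A−(2, 7)|²=305]]
   so A = (18, 14)

A = (18, 14)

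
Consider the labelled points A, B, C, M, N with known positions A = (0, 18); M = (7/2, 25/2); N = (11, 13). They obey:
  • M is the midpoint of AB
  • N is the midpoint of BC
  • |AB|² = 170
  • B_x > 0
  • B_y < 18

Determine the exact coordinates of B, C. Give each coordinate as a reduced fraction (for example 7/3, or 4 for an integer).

1. B_x = 7  [B = 2·M−A = 2·(7/2, 25/2)−(0, 18)]
2. B_y = 7  [B = 2·M−A = 2·(7/2, 25/2)−(0, 18)]
   so B = (7, 7)
3. C_x = 15  [C = 2·N−B = 2·(11, 13)−(7, 7)]
4. C_y = 19  [C = 2·N−B = 2·(11, 13)−(7, 7)]
   so C = (15, 19)

B = (7, 7)
C = (15, 19)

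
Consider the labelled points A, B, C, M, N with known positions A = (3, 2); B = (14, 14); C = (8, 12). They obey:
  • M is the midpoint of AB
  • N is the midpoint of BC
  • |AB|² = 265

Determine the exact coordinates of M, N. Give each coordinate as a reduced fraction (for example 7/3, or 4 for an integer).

M = (17/2, 8)
N = (11, 13)

1. M_x = 17/2  [2·M = A+B = (3, 2)+(14, 14)]
2. M_y = 8  [2·M = A+B = (3, 2)+(14, 14)]
   so M = (17/2, 8)
3. N_x = 11  [2·N = B+C = (14, 14)+(8, 12)]
4. N_y = 13  [2·N = B+C = (14, 14)+(8, 12)]
   so N = (11, 13)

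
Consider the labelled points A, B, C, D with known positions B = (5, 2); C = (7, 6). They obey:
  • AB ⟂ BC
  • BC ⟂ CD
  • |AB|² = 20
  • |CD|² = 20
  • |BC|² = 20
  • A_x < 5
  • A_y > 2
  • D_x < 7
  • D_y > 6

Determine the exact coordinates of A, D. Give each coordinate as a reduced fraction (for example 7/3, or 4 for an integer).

A = (1, 4)
D = (3, 8)

1. A_x = 1  [[AB ⟂ BC ⇒ -2x-4y+18=0] ∩ [|A−(5, 2)|²=20]]
2. A_y = 4  [[AB ⟂ BC ⇒ -2x-4y+18=0] ∩ [|A−(5, 2)|²=20]]
   so A = (1, 4)
3. D_x = 3  [[BC ⟂ CD ⇒ 2x+4y-38=0] ∩ [|D−(7, 6)|²=20]]
4. D_y = 8  [[BC ⟂ CD ⇒ 2x+4y-38=0] ∩ [|D−(7, 6)|²=20]]
   so D = (3, 8)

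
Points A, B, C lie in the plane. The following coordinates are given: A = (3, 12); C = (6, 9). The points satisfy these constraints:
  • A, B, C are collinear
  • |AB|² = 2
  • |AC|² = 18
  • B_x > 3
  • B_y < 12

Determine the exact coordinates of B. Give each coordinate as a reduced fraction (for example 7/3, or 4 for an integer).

1. B_x = 4  [[A, B, C are collinear ⇒ -3x-3y+45=0] ∩ [|B−(3, 12)|²=2]]
2. B_y = 11  [[A, B, C are collinear ⇒ -3x-3y+45=0] ∩ [|B−(3, 12)|²=2]]
   so B = (4, 11)

B = (4, 11)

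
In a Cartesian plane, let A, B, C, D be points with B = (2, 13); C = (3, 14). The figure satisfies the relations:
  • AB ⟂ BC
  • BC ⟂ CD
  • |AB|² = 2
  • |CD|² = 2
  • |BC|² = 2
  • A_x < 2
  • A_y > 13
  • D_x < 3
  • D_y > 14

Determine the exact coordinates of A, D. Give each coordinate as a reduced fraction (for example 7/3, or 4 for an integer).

1. A_x = 1  [[AB ⟂ BC ⇒ -1x-1y+15=0] ∩ [|A−(2, 13)|²=2]]
2. A_y = 14  [[AB ⟂ BC ⇒ -1x-1y+15=0] ∩ [|A−(2, 13)|²=2]]
   so A = (1, 14)
3. D_x = 2  [[BC ⟂ CD ⇒ 1x+1y-17=0] ∩ [|D−(3, 14)|²=2]]
4. D_y = 15  [[BC ⟂ CD ⇒ 1x+1y-17=0] ∩ [|D−(3, 14)|²=2]]
   so D = (2, 15)

A = (1, 14)
D = (2, 15)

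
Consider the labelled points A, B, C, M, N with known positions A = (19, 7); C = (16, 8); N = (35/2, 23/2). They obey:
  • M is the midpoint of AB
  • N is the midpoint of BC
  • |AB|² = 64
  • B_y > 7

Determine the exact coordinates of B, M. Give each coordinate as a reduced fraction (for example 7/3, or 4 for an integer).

B = (19, 15)
M = (19, 11)

1. B_x = 19  [B = 2·N−C = 2·(35/2, 23/2)−(16, 8)]
2. B_y = 15  [B = 2·N−C = 2·(35/2, 23/2)−(16, 8)]
   so B = (19, 15)
3. M_x = 19  [2·M = A+B = (19, 7)+(19, 15)]
4. M_y = 11  [2·M = A+B = (19, 7)+(19, 15)]
   so M = (19, 11)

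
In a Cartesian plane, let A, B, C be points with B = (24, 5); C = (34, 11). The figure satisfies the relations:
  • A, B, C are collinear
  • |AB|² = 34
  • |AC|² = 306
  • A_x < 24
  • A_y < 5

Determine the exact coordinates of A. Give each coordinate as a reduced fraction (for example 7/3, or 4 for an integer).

1. A_x = 19  [[A, B, C are collinear ⇒ -6x+10y+94=0] ∩ [|A−(24, 5)|²=34]]
2. A_y = 2  [[A, B, C are collinear ⇒ -6x+10y+94=0] ∩ [|A−(24, 5)|²=34]]
   so A = (19, 2)

A = (19, 2)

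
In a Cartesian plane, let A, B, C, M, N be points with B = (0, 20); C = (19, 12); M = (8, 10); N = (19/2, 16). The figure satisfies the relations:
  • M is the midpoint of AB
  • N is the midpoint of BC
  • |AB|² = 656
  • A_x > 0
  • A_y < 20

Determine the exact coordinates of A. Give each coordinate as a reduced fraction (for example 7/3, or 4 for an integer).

A = (16, 0)

1. A_x = 16  [A = 2·M−B = 2·(8, 10)−(0, 20)]
2. A_y = 0  [A = 2·M−B = 2·(8, 10)−(0, 20)]
   so A = (16, 0)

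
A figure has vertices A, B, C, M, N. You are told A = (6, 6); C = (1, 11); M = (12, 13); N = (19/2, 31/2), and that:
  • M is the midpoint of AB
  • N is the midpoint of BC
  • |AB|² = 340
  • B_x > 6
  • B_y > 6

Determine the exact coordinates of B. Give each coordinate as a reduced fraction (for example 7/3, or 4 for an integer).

B = (18, 20)

1. B_x = 18  [B = 2·M−A = 2·(12, 13)−(6, 6)]
2. B_y = 20  [B = 2·M−A = 2·(12, 13)−(6, 6)]
   so B = (18, 20)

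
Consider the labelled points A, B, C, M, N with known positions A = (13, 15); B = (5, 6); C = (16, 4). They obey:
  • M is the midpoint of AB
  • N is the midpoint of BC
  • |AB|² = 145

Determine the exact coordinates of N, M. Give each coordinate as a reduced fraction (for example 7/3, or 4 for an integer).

N = (21/2, 5)
M = (9, 21/2)

1. M_x = 9  [2·M = A+B = (13, 15)+(5, 6)]
2. M_y = 21/2  [2·M = A+B = (13, 15)+(5, 6)]
   so M = (9, 21/2)
3. N_x = 21/2  [2·N = B+C = (5, 6)+(16, 4)]
4. N_y = 5  [2·N = B+C = (5, 6)+(16, 4)]
   so N = (21/2, 5)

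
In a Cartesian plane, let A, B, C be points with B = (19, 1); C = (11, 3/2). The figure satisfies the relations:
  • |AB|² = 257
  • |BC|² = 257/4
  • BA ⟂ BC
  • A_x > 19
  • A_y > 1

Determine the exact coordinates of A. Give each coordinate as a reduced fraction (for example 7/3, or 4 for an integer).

1. A_x = 20  [[BA ⟂ BC ⇒ -8x+1/2y+303/2=0] ∩ [|A−(19, 1)|²=257]]
2. A_y = 17  [[BA ⟂ BC ⇒ -8x+1/2y+303/2=0] ∩ [|A−(19, 1)|²=257]]
   so A = (20, 17)

A = (20, 17)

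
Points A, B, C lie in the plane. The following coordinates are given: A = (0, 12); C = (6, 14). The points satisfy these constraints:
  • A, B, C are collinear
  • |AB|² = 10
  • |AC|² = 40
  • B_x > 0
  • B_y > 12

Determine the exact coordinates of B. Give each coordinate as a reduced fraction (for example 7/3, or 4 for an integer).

B = (3, 13)

1. B_x = 3  [[A, B, C are collinear ⇒ 2x-6y+72=0] ∩ [|B−(0, 12)|²=10]]
2. B_y = 13  [[A, B, C are collinear ⇒ 2x-6y+72=0] ∩ [|B−(0, 12)|²=10]]
   so B = (3, 13)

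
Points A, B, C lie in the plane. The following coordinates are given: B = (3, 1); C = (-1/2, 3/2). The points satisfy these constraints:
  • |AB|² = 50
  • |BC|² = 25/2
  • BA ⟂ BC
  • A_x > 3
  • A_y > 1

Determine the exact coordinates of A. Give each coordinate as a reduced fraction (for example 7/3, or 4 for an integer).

A = (4, 8)

1. A_x = 4  [[BA ⟂ BC ⇒ -7/2x+1/2y+10=0] ∩ [|A−(3, 1)|²=50]]
2. A_y = 8  [[BA ⟂ BC ⇒ -7/2x+1/2y+10=0] ∩ [|A−(3, 1)|²=50]]
   so A = (4, 8)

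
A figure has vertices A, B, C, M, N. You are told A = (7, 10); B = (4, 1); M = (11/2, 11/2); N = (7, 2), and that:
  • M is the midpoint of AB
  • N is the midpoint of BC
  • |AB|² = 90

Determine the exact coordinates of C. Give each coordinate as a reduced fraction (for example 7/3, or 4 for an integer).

C = (10, 3)

1. C_x = 10  [C = 2·N−B = 2·(7, 2)−(4, 1)]
2. C_y = 3  [C = 2·N−B = 2·(7, 2)−(4, 1)]
   so C = (10, 3)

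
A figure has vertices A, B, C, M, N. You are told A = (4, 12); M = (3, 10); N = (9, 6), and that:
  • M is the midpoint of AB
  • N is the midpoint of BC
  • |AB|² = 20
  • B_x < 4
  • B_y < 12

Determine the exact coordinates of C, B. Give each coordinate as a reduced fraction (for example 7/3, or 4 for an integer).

C = (16, 4)
B = (2, 8)

1. B_x = 2  [B = 2·M−A = 2·(3, 10)−(4, 12)]
2. B_y = 8  [B = 2·M−A = 2·(3, 10)−(4, 12)]
   so B = (2, 8)
3. C_x = 16  [C = 2·N−B = 2·(9, 6)−(2, 8)]
4. C_y = 4  [C = 2·N−B = 2·(9, 6)−(2, 8)]
   so C = (16, 4)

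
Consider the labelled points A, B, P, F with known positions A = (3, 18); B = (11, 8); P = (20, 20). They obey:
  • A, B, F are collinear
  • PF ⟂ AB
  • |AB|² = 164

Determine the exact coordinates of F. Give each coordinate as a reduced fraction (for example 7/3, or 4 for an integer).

1. F_x = 355/41  [[A, B, F are collinear ⇒ 10x+8y-174=0] ∩ [PF ⟂ AB ⇒ 8x-10y+40=0]]
2. F_y = 448/41  [[A, B, F are collinear ⇒ 10x+8y-174=0] ∩ [PF ⟂ AB ⇒ 8x-10y+40=0]]
   so F = (355/41, 448/41)

F = (355/41, 448/41)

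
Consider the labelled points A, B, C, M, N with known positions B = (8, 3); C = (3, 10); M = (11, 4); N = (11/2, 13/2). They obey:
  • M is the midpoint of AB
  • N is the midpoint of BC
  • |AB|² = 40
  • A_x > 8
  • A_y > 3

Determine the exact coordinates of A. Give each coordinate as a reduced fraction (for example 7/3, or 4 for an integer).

1. A_x = 14  [A = 2·M−B = 2·(11, 4)−(8, 3)]
2. A_y = 5  [A = 2·M−B = 2·(11, 4)−(8, 3)]
   so A = (14, 5)

A = (14, 5)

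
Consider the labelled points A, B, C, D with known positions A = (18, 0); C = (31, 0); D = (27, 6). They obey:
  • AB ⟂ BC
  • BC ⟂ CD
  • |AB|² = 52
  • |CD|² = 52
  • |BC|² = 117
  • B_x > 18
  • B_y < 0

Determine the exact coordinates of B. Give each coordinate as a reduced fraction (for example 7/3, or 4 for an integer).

B = (22, -6)

1. B_x = 22  [[BC ⟂ CD ⇒ 4x-6y-124=0] ∩ [|B−(18, 0)|²=52]]
2. B_y = -6  [[BC ⟂ CD ⇒ 4x-6y-124=0] ∩ [|B−(18, 0)|²=52]]
   so B = (22, -6)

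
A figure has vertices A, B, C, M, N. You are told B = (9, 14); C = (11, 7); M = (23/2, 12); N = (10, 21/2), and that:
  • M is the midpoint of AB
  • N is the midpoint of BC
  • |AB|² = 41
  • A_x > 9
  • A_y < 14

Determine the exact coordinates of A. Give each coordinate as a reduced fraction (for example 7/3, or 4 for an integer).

A = (14, 10)

1. A_x = 14  [A = 2·M−B = 2·(23/2, 12)−(9, 14)]
2. A_y = 10  [A = 2·M−B = 2·(23/2, 12)−(9, 14)]
   so A = (14, 10)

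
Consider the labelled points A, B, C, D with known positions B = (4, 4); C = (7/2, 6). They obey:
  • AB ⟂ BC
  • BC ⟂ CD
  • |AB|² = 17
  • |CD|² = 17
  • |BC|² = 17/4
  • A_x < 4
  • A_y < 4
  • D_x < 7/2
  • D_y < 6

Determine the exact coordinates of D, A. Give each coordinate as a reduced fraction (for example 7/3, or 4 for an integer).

1. D_x = -1/2  [[BC ⟂ CD ⇒ -1/2x+2y-41/4=0] ∩ [|D−(7/2, 6)|²=17]]
2. D_y = 5  [[BC ⟂ CD ⇒ -1/2x+2y-41/4=0] ∩ [|D−(7/2, 6)|²=17]]
   so D = (-1/2, 5)
3. A_x = 0  [[AB ⟂ BC ⇒ 1/2x-2y+6=0] ∩ [|A−(4, 4)|²=17]]
4. A_y = 3  [[AB ⟂ BC ⇒ 1/2x-2y+6=0] ∩ [|A−(4, 4)|²=17]]
   so A = (0, 3)

D = (-1/2, 5)
A = (0, 3)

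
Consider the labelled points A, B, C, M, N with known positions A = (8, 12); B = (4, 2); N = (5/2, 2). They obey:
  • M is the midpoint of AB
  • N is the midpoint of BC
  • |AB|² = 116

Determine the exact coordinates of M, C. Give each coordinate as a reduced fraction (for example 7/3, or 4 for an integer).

M = (6, 7)
C = (1, 2)

1. M_x = 6  [2·M = A+B = (8, 12)+(4, 2)]
2. M_y = 7  [2·M = A+B = (8, 12)+(4, 2)]
   so M = (6, 7)
3. C_x = 1  [C = 2·N−B = 2·(5/2, 2)−(4, 2)]
4. C_y = 2  [C = 2·N−B = 2·(5/2, 2)−(4, 2)]
   so C = (1, 2)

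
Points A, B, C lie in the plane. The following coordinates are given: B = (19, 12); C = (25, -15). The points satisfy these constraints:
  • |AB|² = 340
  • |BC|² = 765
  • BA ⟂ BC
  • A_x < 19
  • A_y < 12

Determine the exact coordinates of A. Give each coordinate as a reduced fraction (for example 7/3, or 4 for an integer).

1. A_x = 1  [[BA ⟂ BC ⇒ 6x-27y+210=0] ∩ [|A−(19, 12)|²=340]]
2. A_y = 8  [[BA ⟂ BC ⇒ 6x-27y+210=0] ∩ [|A−(19, 12)|²=340]]
   so A = (1, 8)

A = (1, 8)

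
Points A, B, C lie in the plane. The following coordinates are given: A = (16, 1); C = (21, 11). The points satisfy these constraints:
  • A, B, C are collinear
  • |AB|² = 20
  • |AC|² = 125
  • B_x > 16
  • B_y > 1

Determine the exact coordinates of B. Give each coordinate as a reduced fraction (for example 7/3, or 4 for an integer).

B = (18, 5)

1. B_x = 18  [[A, B, C are collinear ⇒ 10x-5y-155=0] ∩ [|B−(16, 1)|²=20]]
2. B_y = 5  [[A, B, C are collinear ⇒ 10x-5y-155=0] ∩ [|B−(16, 1)|²=20]]
   so B = (18, 5)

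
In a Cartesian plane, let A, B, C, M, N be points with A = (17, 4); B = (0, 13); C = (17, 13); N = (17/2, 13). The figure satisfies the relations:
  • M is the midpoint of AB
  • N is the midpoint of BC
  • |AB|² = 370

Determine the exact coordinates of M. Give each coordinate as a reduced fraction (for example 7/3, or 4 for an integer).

M = (17/2, 17/2)

1. M_x = 17/2  [2·M = A+B = (17, 4)+(0, 13)]
2. M_y = 17/2  [2·M = A+B = (17, 4)+(0, 13)]
   so M = (17/2, 17/2)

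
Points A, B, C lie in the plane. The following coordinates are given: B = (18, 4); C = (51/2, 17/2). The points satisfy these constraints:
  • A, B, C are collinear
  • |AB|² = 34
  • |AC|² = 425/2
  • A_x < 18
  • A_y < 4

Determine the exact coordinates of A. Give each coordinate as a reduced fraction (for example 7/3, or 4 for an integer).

1. A_x = 13  [[A, B, C are collinear ⇒ -9/2x+15/2y+51=0] ∩ [|A−(18, 4)|²=34]]
2. A_y = 1  [[A, B, C are collinear ⇒ -9/2x+15/2y+51=0] ∩ [|A−(18, 4)|²=34]]
   so A = (13, 1)

A = (13, 1)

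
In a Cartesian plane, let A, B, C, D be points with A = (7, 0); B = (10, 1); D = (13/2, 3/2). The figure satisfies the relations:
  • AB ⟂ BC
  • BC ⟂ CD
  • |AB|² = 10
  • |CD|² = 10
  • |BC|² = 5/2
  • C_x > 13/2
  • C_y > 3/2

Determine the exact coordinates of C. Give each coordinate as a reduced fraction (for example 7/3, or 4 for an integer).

C = (19/2, 5/2)

1. C_x = 19/2  [[AB ⟂ BC ⇒ 3x+1y-31=0] ∩ [|C−(13/2, 3/2)|²=10]]
2. C_y = 5/2  [[AB ⟂ BC ⇒ 3x+1y-31=0] ∩ [|C−(13/2, 3/2)|²=10]]
   so C = (19/2, 5/2)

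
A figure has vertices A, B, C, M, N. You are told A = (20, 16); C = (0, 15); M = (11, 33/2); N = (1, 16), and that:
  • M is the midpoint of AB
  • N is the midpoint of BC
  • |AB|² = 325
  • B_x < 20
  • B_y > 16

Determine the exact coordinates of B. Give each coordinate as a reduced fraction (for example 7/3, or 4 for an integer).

1. B_x = 2  [B = 2·M−A = 2·(11, 33/2)−(20, 16)]
2. B_y = 17  [B = 2·M−A = 2·(11, 33/2)−(20, 16)]
   so B = (2, 17)

B = (2, 17)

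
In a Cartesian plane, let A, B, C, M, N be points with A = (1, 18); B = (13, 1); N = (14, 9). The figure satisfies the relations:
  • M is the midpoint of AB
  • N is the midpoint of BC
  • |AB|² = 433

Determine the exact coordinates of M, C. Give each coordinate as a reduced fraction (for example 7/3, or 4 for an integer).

1. M_x = 7  [2·M = A+B = (1, 18)+(13, 1)]
2. M_y = 19/2  [2·M = A+B = (1, 18)+(13, 1)]
   so M = (7, 19/2)
3. C_x = 15  [C = 2·N−B = 2·(14, 9)−(13, 1)]
4. C_y = 17  [C = 2·N−B = 2·(14, 9)−(13, 1)]
   so C = (15, 17)

M = (7, 19/2)
C = (15, 17)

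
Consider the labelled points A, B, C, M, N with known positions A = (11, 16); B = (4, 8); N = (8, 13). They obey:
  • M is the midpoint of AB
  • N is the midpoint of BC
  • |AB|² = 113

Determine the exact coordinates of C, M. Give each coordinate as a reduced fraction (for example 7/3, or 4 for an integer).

C = (12, 18)
M = (15/2, 12)

1. M_x = 15/2  [2·M = A+B = (11, 16)+(4, 8)]
2. M_y = 12  [2·M = A+B = (11, 16)+(4, 8)]
   so M = (15/2, 12)
3. C_x = 12  [C = 2·N−B = 2·(8, 13)−(4, 8)]
4. C_y = 18  [C = 2·N−B = 2·(8, 13)−(4, 8)]
   so C = (12, 18)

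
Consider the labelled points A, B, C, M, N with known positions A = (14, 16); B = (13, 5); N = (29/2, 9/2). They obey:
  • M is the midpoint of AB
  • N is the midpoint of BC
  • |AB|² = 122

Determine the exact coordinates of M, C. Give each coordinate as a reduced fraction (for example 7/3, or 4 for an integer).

1. M_x = 27/2  [2·M = A+B = (14, 16)+(13, 5)]
2. M_y = 21/2  [2·M = A+B = (14, 16)+(13, 5)]
   so M = (27/2, 21/2)
3. C_x = 16  [C = 2·N−B = 2·(29/2, 9/2)−(13, 5)]
4. C_y = 4  [C = 2·N−B = 2·(29/2, 9/2)−(13, 5)]
   so C = (16, 4)

M = (27/2, 21/2)
C = (16, 4)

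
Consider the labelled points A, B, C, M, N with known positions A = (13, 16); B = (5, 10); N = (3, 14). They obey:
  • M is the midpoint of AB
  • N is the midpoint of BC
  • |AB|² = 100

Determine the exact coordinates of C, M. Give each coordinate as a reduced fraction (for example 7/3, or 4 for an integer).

C = (1, 18)
M = (9, 13)

1. M_x = 9  [2·M = A+B = (13, 16)+(5, 10)]
2. M_y = 13  [2·M = A+B = (13, 16)+(5, 10)]
   so M = (9, 13)
3. C_x = 1  [C = 2·N−B = 2·(3, 14)−(5, 10)]
4. C_y = 18  [C = 2·N−B = 2·(3, 14)−(5, 10)]
   so C = (1, 18)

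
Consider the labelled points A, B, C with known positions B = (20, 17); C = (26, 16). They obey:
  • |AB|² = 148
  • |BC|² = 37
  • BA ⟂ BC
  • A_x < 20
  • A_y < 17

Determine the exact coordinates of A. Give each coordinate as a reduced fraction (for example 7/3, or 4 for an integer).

A = (18, 5)

1. A_x = 18  [[BA ⟂ BC ⇒ 6x-1y-103=0] ∩ [|A−(20, 17)|²=148]]
2. A_y = 5  [[BA ⟂ BC ⇒ 6x-1y-103=0] ∩ [|A−(20, 17)|²=148]]
   so A = (18, 5)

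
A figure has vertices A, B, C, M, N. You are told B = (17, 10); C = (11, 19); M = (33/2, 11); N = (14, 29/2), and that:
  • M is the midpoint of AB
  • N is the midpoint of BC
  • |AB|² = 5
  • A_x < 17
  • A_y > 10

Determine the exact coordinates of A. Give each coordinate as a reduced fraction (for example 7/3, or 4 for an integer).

1. A_x = 16  [A = 2·M−B = 2·(33/2, 11)−(17, 10)]
2. A_y = 12  [A = 2·M−B = 2·(33/2, 11)−(17, 10)]
   so A = (16, 12)

A = (16, 12)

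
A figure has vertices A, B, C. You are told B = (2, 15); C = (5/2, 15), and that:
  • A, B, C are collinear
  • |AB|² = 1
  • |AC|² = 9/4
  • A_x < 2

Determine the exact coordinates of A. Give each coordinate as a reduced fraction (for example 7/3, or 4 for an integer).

A = (1, 15)

1. A_x = 1  [[A, B, C are collinear ⇒ 1/2y-15/2=0] ∩ [|A−(2, 15)|²=1]]
2. A_y = 15  [[A, B, C are collinear ⇒ 1/2y-15/2=0] ∩ [|A−(2, 15)|²=1]]
   so A = (1, 15)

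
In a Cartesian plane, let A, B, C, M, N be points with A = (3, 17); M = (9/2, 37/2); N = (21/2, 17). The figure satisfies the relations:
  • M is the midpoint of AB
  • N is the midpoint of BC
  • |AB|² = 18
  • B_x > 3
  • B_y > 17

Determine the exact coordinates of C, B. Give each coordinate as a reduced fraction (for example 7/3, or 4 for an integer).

C = (15, 14)
B = (6, 20)

1. B_x = 6  [B = 2·M−A = 2·(9/2, 37/2)−(3, 17)]
2. B_y = 20  [B = 2·M−A = 2·(9/2, 37/2)−(3, 17)]
   so B = (6, 20)
3. C_x = 15  [C = 2·N−B = 2·(21/2, 17)−(6, 20)]
4. C_y = 14  [C = 2·N−B = 2·(21/2, 17)−(6, 20)]
   so C = (15, 14)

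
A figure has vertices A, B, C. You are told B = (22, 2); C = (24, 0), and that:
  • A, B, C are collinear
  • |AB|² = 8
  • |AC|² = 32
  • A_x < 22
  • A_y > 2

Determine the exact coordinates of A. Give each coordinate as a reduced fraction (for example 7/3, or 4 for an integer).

1. A_x = 20  [[A, B, C are collinear ⇒ 2x+2y-48=0] ∩ [|A−(22, 2)|²=8]]
2. A_y = 4  [[A, B, C are collinear ⇒ 2x+2y-48=0] ∩ [|A−(22, 2)|²=8]]
   so A = (20, 4)

A = (20, 4)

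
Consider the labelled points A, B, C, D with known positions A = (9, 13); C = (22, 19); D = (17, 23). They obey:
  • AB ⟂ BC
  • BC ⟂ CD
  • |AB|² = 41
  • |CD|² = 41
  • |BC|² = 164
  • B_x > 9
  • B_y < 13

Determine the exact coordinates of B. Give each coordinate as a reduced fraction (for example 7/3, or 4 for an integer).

B = (14, 9)

1. B_x = 14  [[BC ⟂ CD ⇒ 5x-4y-34=0] ∩ [|B−(9, 13)|²=41]]
2. B_y = 9  [[BC ⟂ CD ⇒ 5x-4y-34=0] ∩ [|B−(9, 13)|²=41]]
   so B = (14, 9)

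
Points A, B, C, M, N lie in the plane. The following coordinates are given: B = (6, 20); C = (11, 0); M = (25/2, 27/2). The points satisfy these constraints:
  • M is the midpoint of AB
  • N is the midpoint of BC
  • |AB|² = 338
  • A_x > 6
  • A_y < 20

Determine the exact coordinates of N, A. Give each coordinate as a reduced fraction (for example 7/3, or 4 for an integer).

1. A_x = 19  [A = 2·M−B = 2·(25/2, 27/2)−(6, 20)]
2. A_y = 7  [A = 2·M−B = 2·(25/2, 27/2)−(6, 20)]
   so A = (19, 7)
3. N_x = 17/2  [2·N = B+C = (6, 20)+(11, 0)]
4. N_y = 10  [2·N = B+C = (6, 20)+(11, 0)]
   so N = (17/2, 10)

N = (17/2, 10)
A = (19, 7)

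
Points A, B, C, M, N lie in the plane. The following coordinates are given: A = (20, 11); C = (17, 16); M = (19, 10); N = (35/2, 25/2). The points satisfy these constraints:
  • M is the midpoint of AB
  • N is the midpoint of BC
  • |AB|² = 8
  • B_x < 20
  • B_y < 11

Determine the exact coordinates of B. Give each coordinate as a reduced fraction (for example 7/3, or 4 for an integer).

B = (18, 9)

1. B_x = 18  [B = 2·M−A = 2·(19, 10)−(20, 11)]
2. B_y = 9  [B = 2·M−A = 2·(19, 10)−(20, 11)]
   so B = (18, 9)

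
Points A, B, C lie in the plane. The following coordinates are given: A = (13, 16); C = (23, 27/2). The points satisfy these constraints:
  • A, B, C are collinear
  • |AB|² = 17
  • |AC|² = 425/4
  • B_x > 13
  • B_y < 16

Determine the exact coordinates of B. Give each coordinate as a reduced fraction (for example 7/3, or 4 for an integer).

B = (17, 15)

1. B_x = 17  [[A, B, C are collinear ⇒ -5/2x-10y+385/2=0] ∩ [|B−(13, 16)|²=17]]
2. B_y = 15  [[A, B, C are collinear ⇒ -5/2x-10y+385/2=0] ∩ [|B−(13, 16)|²=17]]
   so B = (17, 15)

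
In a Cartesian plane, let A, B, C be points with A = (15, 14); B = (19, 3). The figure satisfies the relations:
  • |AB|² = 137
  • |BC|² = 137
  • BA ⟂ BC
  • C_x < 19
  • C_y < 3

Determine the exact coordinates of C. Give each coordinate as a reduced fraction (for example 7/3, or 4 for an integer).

C = (8, -1)

1. C_x = 8  [[BA ⟂ BC ⇒ -4x+11y+43=0] ∩ [|C−(19, 3)|²=137]]
2. C_y = -1  [[BA ⟂ BC ⇒ -4x+11y+43=0] ∩ [|C−(19, 3)|²=137]]
   so C = (8, -1)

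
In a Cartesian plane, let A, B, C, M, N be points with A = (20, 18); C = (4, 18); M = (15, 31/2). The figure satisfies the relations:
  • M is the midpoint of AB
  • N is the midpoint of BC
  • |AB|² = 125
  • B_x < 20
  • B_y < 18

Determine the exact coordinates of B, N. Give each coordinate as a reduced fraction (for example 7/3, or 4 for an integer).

B = (10, 13)
N = (7, 31/2)

1. B_x = 10  [B = 2·M−A = 2·(15, 31/2)−(20, 18)]
2. B_y = 13  [B = 2·M−A = 2·(15, 31/2)−(20, 18)]
   so B = (10, 13)
3. N_x = 7  [2·N = B+C = (10, 13)+(4, 18)]
4. N_y = 31/2  [2·N = B+C = (10, 13)+(4, 18)]
   so N = (7, 31/2)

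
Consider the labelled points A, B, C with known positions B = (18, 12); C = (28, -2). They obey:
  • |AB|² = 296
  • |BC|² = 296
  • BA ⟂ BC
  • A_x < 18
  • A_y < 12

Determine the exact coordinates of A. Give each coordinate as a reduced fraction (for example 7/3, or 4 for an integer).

1. A_x = 4  [[BA ⟂ BC ⇒ 10x-14y-12=0] ∩ [|A−(18, 12)|²=296]]
2. A_y = 2  [[BA ⟂ BC ⇒ 10x-14y-12=0] ∩ [|A−(18, 12)|²=296]]
   so A = (4, 2)

A = (4, 2)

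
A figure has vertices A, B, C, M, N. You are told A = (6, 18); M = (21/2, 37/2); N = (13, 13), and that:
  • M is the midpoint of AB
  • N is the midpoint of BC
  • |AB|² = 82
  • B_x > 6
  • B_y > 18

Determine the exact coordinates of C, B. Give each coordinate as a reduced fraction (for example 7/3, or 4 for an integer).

1. B_x = 15  [B = 2·M−A = 2·(21/2, 37/2)−(6, 18)]
2. B_y = 19  [B = 2·M−A = 2·(21/2, 37/2)−(6, 18)]
   so B = (15, 19)
3. C_x = 11  [C = 2·N−B = 2·(13, 13)−(15, 19)]
4. C_y = 7  [C = 2·N−B = 2·(13, 13)−(15, 19)]
   so C = (11, 7)

C = (11, 7)
B = (15, 19)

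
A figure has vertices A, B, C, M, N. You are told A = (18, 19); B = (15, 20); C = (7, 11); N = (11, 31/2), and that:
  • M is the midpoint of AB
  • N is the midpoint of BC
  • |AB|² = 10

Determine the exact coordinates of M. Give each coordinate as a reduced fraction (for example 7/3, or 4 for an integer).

M = (33/2, 39/2)

1. M_x = 33/2  [2·M = A+B = (18, 19)+(15, 20)]
2. M_y = 39/2  [2·M = A+B = (18, 19)+(15, 20)]
   so M = (33/2, 39/2)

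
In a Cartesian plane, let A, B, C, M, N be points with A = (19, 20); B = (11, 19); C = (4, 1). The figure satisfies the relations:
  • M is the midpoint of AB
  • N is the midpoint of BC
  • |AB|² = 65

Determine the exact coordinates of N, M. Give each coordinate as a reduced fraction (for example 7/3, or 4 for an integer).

N = (15/2, 10)
M = (15, 39/2)

1. M_x = 15  [2·M = A+B = (19, 20)+(11, 19)]
2. M_y = 39/2  [2·M = A+B = (19, 20)+(11, 19)]
   so M = (15, 39/2)
3. N_x = 15/2  [2·N = B+C = (11, 19)+(4, 1)]
4. N_y = 10  [2·N = B+C = (11, 19)+(4, 1)]
   so N = (15/2, 10)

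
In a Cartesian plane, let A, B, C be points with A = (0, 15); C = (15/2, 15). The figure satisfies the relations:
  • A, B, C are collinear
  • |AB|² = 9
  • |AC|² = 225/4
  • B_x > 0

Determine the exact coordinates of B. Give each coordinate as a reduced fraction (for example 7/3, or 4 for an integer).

1. B_x = 3  [[A, B, C are collinear ⇒ -15/2y+225/2=0] ∩ [|B−(0, 15)|²=9]]
2. B_y = 15  [[A, B, C are collinear ⇒ -15/2y+225/2=0] ∩ [|B−(0, 15)|²=9]]
   so B = (3, 15)

B = (3, 15)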